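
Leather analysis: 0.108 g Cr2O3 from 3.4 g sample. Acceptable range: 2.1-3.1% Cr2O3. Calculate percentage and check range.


Cr2O3 = 3.18%
Within range: No

Cr2O3% = 0.108 / 3.4 x 100 = 3.18%
Acceptable range: 2.1 to 3.1%
Within range: No


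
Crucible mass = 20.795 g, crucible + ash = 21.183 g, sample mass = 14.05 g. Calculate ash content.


Ash mass = 21.183 - 20.795 = 0.388 g
Ash% = 0.388 / 14.05 x 100 = 2.76%


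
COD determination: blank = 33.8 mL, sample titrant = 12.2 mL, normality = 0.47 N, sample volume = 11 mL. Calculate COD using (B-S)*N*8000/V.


COD = (33.8 - 12.2) x 0.47 x 8000 / 11
COD = 21.6 x 0.47 x 8000 / 11
COD = 7383.3 mg/L


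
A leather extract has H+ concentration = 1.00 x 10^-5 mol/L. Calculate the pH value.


pH = 5.00


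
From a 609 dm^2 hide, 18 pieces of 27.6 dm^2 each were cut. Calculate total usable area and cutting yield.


Total usable = 18 x 27.6 = 496.8 dm^2
Yield = 496.8 / 609 x 100 = 81.6%


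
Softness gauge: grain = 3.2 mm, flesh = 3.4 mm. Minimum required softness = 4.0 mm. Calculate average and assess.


Average softness = 3.30 mm
Meets requirement: No

Average = (3.2 + 3.4) / 2 = 3.30 mm
Minimum = 4.0 mm
Meets requirement: No


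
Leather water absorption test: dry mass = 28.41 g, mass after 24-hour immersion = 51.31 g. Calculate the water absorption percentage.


Water absorbed = 51.31 - 28.41 = 22.90 g
WA% = 22.90 / 28.41 x 100 = 80.6%


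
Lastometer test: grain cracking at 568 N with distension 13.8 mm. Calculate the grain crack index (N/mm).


Grain crack index = force / distension
Index = 568 / 13.8 = 41.2 N/mm


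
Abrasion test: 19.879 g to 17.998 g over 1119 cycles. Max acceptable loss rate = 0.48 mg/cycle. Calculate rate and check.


Loss = 19.879 - 17.998 = 1.881 g
Rate = 1.881 g / 1119 cycles x 1000 = 1.681 mg/cycle
Max = 0.48 mg/cycle
Passes: No


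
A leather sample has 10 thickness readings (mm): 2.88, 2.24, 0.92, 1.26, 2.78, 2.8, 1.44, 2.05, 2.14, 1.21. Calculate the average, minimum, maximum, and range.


Sum = 19.72
Average = 19.72 / 10 = 1.97 mm
Minimum = 0.92 mm
Maximum = 2.88 mm
Range = 2.88 - 0.92 = 1.96 mm


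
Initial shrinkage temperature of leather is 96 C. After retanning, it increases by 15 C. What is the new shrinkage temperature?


111 C

New Ts = 96 + 15 = 111 C


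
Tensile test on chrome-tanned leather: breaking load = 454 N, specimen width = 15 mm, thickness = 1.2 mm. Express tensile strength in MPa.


25.22 MPa

Cross-section = 15 x 1.2 = 18.0 mm^2
TS = 454 / 18.0 = 25.22 MPa
(1 N/mm^2 = 1 MPa)


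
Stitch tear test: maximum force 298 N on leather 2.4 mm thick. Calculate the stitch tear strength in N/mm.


124.2 N/mm

Stitch tear strength = force / thickness
STS = 298 / 2.4 = 124.2 N/mm


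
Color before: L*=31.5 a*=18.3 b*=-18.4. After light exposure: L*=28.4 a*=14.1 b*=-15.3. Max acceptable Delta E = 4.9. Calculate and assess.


Delta E = 6.07
Passes: No


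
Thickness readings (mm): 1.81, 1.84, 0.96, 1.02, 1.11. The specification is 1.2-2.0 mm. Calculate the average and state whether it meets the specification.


Sum = 6.74
Average = 6.74 / 5 = 1.35 mm
Specification range: 1.2 to 2.0 mm
Within spec: Yes


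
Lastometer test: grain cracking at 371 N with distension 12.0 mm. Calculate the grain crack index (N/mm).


30.9 N/mm


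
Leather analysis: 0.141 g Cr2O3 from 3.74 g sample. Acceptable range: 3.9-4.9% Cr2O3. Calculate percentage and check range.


Cr2O3% = 0.141 / 3.74 x 100 = 3.77%
Acceptable range: 3.9 to 4.9%
Within range: No


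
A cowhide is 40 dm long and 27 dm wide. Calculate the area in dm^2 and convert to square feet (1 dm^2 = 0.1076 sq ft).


Area = 40 x 27 = 1080 dm^2
Conversion: 1080 x 0.1076 = 116.21 sq ft


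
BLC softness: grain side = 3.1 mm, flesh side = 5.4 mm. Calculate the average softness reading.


4.25 mm

Average = (3.1 + 5.4) / 2
Average = 4.25 mm


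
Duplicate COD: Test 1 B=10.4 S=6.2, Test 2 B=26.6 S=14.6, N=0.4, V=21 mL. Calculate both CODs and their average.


COD1 = 640.0 mg/L
COD2 = 1828.6 mg/L
Average = 1234.3 mg/L


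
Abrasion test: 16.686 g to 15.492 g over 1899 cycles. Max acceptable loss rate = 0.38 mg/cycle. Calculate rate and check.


Loss = 16.686 - 15.492 = 1.194 g
Rate = 1.194 g / 1899 cycles x 1000 = 0.629 mg/cycle
Max = 0.38 mg/cycle
Passes: No


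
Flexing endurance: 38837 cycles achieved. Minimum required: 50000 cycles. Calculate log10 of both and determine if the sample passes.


Achieved: log10 = 4.59
Required: log10 = 4.70
Passes: No


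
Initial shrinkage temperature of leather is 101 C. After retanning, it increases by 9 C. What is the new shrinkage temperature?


New Ts = 101 + 9 = 110 C


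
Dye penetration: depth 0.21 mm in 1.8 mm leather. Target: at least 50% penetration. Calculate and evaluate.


Penetration = 0.21 / 1.8 x 100 = 11.7%
Target: 50%
Meets target: No


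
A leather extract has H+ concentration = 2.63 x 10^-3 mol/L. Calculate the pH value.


pH = 2.58

pH = -log10[H+]
pH = -log10(2.63 x 10^-3) = 2.58


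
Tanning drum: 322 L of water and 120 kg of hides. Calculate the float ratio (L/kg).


2.7

Float ratio = water / hide weight
Ratio = 322 / 120 = 2.7


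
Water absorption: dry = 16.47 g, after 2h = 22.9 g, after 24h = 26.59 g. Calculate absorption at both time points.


2h absorption = 39.0%
24h absorption = 61.4%

WA (2h) = (22.9 - 16.47) / 16.47 x 100 = 39.0%
WA (24h) = (26.59 - 16.47) / 16.47 x 100 = 61.4%


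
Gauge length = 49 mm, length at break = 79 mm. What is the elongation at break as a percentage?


61.2%

Extension = 79 - 49 = 30 mm
Elongation = 30 / 49 x 100 = 61.2%


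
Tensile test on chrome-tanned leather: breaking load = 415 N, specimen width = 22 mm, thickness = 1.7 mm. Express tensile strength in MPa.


11.10 MPa


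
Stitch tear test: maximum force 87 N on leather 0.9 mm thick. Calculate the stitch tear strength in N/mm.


96.7 N/mm


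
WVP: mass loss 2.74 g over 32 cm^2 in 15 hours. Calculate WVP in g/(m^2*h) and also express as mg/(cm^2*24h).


WVP = 57.08 g/(m^2*h)
Daily rate = 137.00 mg/(cm^2*24h)

WVP = 2.74 / (32 x 15) x 10000 = 57.08 g/(m^2*h)
Mass loss in mg = 2.74 x 1000 = 2740 mg
Per cm^2 per 24h in mg: 2740 x 24 / (32 x 15) = 65760 / 480 = 137.00 mg/(cm^2*24h)


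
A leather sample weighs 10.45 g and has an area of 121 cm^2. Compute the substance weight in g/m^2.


863.6 g/m^2

Substance weight = mass / area x 10000
SW = 10.45 / 121 x 10000
SW = 863.6 g/m^2


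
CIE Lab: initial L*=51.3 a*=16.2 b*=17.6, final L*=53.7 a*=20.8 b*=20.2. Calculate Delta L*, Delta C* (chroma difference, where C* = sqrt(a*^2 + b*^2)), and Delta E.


Delta L* = 53.7 - 51.3 = 2.4
C1* = sqrt((16.2)^2 + (17.6)^2) = 23.921
C2* = sqrt((20.8)^2 + (20.2)^2) = 28.994
Delta C* = 28.994 - 23.921 = 5.07
Delta E = sqrt((2.4)^2 + (4.6)^2 + (2.6)^2) = 5.80


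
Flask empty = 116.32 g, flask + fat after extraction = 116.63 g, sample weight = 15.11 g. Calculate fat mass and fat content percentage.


Fat mass = 0.31 g
Fat content = 2.1%


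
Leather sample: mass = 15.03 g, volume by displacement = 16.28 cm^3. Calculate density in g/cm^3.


0.923 g/cm^3


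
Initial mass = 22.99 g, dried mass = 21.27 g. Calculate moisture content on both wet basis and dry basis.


Wet basis = 7.5%
Dry basis = 8.1%

Moisture lost = 22.99 - 21.27 = 1.72 g
Wet basis MC = 1.72 / 22.99 x 100 = 7.5%
Dry basis MC = 1.72 / 21.27 x 100 = 8.1%


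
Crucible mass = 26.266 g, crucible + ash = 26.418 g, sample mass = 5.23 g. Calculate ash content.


Ash mass = 0.152 g
Ash content = 2.91%

Ash mass = 26.418 - 26.266 = 0.152 g
Ash% = 0.152 / 5.23 x 100 = 2.91%


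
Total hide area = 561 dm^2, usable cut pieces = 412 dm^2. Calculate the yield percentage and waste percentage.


Yield = 412 / 561 x 100 = 73.4%
Waste = 561 - 412 = 149 dm^2
Waste% = 100 - 73.4 = 26.6%


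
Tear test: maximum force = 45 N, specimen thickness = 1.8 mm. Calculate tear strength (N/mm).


Tear strength = force / thickness
Tear = 45 / 1.8 = 25.0 N/mm


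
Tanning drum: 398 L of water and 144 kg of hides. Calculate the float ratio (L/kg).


Float ratio = water / hide weight
Ratio = 398 / 144 = 2.8


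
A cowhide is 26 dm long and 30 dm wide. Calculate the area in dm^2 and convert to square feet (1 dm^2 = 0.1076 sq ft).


Area = 26 x 30 = 780 dm^2
Conversion: 780 x 0.1076 = 83.93 sq ft


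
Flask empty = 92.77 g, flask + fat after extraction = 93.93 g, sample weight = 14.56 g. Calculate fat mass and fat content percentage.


Fat mass = 93.93 - 92.77 = 1.16 g
Fat% = 1.16 / 14.56 x 100 = 8.0%


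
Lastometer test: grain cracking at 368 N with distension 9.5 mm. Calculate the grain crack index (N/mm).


Grain crack index = force / distension
Index = 368 / 9.5 = 38.7 N/mm


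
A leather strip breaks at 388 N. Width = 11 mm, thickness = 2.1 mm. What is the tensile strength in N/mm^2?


Cross-sectional area = 11 x 2.1 = 23.1 mm^2
Tensile strength = 388 / 23.1 = 16.80 N/mm^2


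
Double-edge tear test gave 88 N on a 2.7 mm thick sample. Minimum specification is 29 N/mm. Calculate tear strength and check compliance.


Tear strength = 88 / 2.7 = 32.6 N/mm
Required minimum = 29 N/mm
Compliant: Yes


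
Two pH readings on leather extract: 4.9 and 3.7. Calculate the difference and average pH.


Difference = |4.9 - 3.7| = 1.2
Average = (4.9 + 3.7) / 2 = 4.30


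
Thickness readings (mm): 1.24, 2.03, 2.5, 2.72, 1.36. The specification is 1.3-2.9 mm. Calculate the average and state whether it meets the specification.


Average = 1.97 mm
Within specification: Yes

Sum = 9.85
Average = 9.85 / 5 = 1.97 mm
Specification range: 1.3 to 2.9 mm
Within spec: Yes


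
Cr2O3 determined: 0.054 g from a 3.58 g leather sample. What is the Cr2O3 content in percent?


Cr2O3% = 0.054 / 3.58 x 100
Cr2O3% = 1.51%


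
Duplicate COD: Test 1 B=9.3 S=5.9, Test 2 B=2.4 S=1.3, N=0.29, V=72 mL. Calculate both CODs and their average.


COD1 = (9.3 - 5.9) x 0.29 x 8000 / 72 = 109.6 mg/L
COD2 = (2.4 - 1.3) x 0.29 x 8000 / 72 = 35.4 mg/L
Average = (109.6 + 35.4) / 2 = 72.5 mg/L


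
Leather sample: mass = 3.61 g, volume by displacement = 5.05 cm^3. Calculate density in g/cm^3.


0.715 g/cm^3

Density = mass / volume
Density = 3.61 / 5.05 = 0.715 g/cm^3


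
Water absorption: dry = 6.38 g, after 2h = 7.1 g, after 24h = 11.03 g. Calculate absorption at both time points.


WA (2h) = (7.1 - 6.38) / 6.38 x 100 = 11.3%
WA (24h) = (11.03 - 6.38) / 6.38 x 100 = 72.9%


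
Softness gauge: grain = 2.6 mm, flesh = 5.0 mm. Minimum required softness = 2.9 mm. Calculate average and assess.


Average softness = 3.80 mm
Meets requirement: Yes

Average = (2.6 + 5.0) / 2 = 3.80 mm
Minimum = 2.9 mm
Meets requirement: Yes


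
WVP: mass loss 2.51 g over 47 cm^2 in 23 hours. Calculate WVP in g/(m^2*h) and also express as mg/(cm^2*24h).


WVP = 2.51 / (47 x 23) x 10000 = 23.22 g/(m^2*h)
Mass loss in mg = 2.51 x 1000 = 2510 mg
Per cm^2 per 24h in mg: 2510 x 24 / (47 x 23) = 60240 / 1081 = 55.73 mg/(cm^2*24h)


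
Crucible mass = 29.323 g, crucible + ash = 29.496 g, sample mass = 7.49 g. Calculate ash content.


Ash mass = 29.496 - 29.323 = 0.173 g
Ash% = 0.173 / 7.49 x 100 = 2.31%


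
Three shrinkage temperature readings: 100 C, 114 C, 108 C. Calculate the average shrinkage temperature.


Average = (100 + 114 + 108) / 3
Average = 322 / 3 = 107.3 C


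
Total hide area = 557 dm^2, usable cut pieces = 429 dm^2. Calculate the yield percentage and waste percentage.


Yield = 429 / 557 x 100 = 77.0%
Waste = 557 - 429 = 128 dm^2
Waste% = 100 - 77.0 = 23.0%


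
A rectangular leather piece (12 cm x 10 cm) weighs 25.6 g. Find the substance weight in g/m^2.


Area = 12 x 10 = 120 cm^2
SW = 25.6 / 120 x 10000 = 2133.3 g/m^2


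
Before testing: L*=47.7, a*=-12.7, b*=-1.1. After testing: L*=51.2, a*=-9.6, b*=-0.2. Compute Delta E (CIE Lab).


Delta E = 4.76

dL = 51.2 - 47.7 = 3.5
da = -9.6 - (-12.7) = 3.1
db = -0.2 - (-1.1) = 0.9
dE = sqrt((3.5)^2 + (3.1)^2 + (0.9)^2) = 4.76


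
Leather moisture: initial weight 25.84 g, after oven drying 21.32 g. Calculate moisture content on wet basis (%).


Moisture = 25.84 - 21.32 = 4.52 g
MC = 4.52 / 25.84 x 100 = 17.5%


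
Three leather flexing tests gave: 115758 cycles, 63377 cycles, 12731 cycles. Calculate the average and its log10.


Average = 63955 cycles
log10 = 4.81

Average = (115758 + 63377 + 12731) / 3 = 63955 cycles
log10(63955) = 4.81


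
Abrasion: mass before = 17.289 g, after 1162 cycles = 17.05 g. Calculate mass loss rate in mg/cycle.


0.206 mg/cycle

Mass loss = 17.289 - 17.05 = 0.239 g
Rate = 0.239 / 1162 x 1000 = 0.206 mg/cycle


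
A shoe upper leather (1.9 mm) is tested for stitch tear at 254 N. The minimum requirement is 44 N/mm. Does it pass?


STS = 254 / 1.9 = 133.7 N/mm
Minimum required: 44 N/mm
Passes: Yes


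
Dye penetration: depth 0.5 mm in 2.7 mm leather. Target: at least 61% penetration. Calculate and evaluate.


Penetration = 0.5 / 2.7 x 100 = 18.5%
Target: 61%
Meets target: No


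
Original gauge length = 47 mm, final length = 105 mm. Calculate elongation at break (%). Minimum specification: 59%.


Extension = 105 - 47 = 58 mm
Elongation = 58 / 47 x 100 = 123.4%
Minimum required: 59%
Meets specification: Yes


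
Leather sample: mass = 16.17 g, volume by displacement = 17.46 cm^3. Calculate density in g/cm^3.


0.926 g/cm^3

Density = mass / volume
Density = 16.17 / 17.46 = 0.926 g/cm^3


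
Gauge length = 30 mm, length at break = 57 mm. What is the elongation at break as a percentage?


Extension = 57 - 30 = 27 mm
Elongation = 27 / 30 x 100 = 90.0%


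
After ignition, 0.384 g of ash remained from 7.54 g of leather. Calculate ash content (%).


Ash% = 0.384 / 7.54 x 100
Ash% = 5.09%


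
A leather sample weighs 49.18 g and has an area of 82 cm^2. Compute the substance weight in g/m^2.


Substance weight = mass / area x 10000
SW = 49.18 / 82 x 10000
SW = 5997.6 g/m^2


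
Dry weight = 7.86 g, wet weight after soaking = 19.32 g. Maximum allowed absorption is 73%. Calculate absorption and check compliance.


Absorption = 145.8%
Compliant: No

WA = (19.32 - 7.86) / 7.86 x 100 = 145.8%
Maximum allowed: 73%
Compliant: No


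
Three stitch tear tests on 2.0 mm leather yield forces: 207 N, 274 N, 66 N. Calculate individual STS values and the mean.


STS1 = 207 / 2.0 = 103.5 N/mm
STS2 = 274 / 2.0 = 137.0 N/mm
STS3 = 66 / 2.0 = 33.0 N/mm
Mean = (103.5 + 137.0 + 33.0) / 3 = 91.2 N/mm


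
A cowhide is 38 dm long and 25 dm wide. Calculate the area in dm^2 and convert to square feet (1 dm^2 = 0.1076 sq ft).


Area = 38 x 25 = 950 dm^2
Conversion: 950 x 0.1076 = 102.22 sq ft


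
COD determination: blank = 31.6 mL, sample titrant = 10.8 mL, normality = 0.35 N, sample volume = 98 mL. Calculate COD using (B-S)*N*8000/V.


594.3 mg/L

COD = (31.6 - 10.8) x 0.35 x 8000 / 98
COD = 20.8 x 0.35 x 8000 / 98
COD = 594.3 mg/L


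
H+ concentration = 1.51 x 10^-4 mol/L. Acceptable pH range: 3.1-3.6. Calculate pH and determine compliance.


pH = 3.82
Compliant: No

pH = -log10(1.51 x 10^-4) = 3.82
Range: 3.1 to 3.6
Compliant: No


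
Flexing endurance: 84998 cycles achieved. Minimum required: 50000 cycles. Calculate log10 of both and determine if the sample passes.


log10(84998) = 4.93
log10(50000) = 4.70
Passes: Yes


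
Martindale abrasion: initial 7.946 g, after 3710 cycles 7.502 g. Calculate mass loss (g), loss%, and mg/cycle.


Mass loss = 0.444 g
Loss = 5.59%
Rate = 0.120 mg/cycle

Loss = 7.946 - 7.502 = 0.444 g
Loss% = 0.444 / 7.946 x 100 = 5.59%
Rate = 0.444 / 3710 x 1000 = 0.120 mg/cycle


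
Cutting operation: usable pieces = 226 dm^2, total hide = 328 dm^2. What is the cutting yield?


68.9%

Yield = usable / total x 100
Yield = 226 / 328 x 100 = 68.9%


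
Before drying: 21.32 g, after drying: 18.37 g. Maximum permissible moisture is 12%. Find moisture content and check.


Moisture content = 13.8%
Acceptable: No

MC = (21.32 - 18.37) / 21.32 x 100 = 13.8%
Maximum: 12%
Acceptable: No


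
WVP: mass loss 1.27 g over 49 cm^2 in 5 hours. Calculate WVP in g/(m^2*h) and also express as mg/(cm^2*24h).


WVP = 51.84 g/(m^2*h)
Daily rate = 124.41 mg/(cm^2*24h)

WVP = 1.27 / (49 x 5) x 10000 = 51.84 g/(m^2*h)
Mass loss in mg = 1.27 x 1000 = 1270 mg
Per cm^2 per 24h in mg: 1270 x 24 / (49 x 5) = 30480 / 245 = 124.41 mg/(cm^2*24h)


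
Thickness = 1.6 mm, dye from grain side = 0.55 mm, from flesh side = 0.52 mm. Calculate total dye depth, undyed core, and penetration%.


Total dyed = 1.07 mm
Undyed core = 0.53 mm
Penetration = 66.9%

Total dyed = 0.55 + 0.52 = 1.07 mm
Undyed core = 1.6 - 1.07 = 0.53 mm
Penetration = 1.07 / 1.6 x 100 = 66.9%


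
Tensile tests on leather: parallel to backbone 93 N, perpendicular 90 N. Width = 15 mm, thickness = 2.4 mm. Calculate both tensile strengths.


Area = 15 x 2.4 = 36.0 mm^2
TS (parallel) = 93 / 36.0 = 2.58 N/mm^2
TS (perpendicular) = 90 / 36.0 = 2.50 N/mm^2


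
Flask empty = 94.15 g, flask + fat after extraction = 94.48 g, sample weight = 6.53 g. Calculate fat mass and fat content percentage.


Fat mass = 0.33 g
Fat content = 5.1%


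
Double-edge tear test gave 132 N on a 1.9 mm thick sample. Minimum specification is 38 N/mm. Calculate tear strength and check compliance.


Tear strength = 132 / 1.9 = 69.5 N/mm
Required minimum = 38 N/mm
Compliant: Yes


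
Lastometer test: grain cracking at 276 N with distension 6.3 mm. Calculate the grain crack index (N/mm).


43.8 N/mm

Grain crack index = force / distension
Index = 276 / 6.3 = 43.8 N/mm


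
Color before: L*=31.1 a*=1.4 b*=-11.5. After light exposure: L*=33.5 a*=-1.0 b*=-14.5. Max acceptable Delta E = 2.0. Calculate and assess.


dL = 2.4, da = -2.4, db = -3.0
dE = sqrt((2.4)^2 + (-2.4)^2 + (-3.0)^2) = 4.53
Max = 2.0
Passes: No


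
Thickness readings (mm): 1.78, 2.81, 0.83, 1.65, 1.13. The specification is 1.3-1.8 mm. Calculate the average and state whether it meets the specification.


Average = 1.64 mm
Within specification: Yes

Sum = 8.20
Average = 8.20 / 5 = 1.64 mm
Specification range: 1.3 to 1.8 mm
Within spec: Yes


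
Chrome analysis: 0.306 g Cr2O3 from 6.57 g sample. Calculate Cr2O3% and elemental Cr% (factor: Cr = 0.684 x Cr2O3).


Cr2O3% = 0.306 / 6.57 x 100 = 4.66%
Cr% = 4.66 x 0.684 = 3.19%


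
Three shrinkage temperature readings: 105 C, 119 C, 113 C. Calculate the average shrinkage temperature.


112.3 C

Average = (105 + 119 + 113) / 3
Average = 337 / 3 = 112.3 C


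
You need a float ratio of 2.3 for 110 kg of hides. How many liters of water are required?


Water = hide weight x target ratio
Water = 110 x 2.3 = 253.0 L


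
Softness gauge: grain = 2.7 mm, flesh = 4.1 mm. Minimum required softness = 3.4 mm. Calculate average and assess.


Average softness = 3.40 mm
Meets requirement: Yes

Average = (2.7 + 4.1) / 2 = 3.40 mm
Minimum = 3.4 mm
Meets requirement: Yes


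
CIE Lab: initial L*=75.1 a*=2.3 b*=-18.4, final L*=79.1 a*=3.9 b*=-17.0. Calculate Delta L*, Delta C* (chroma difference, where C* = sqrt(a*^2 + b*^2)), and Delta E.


Delta L* = 4.0
Delta C* = -1.10
Delta E = 4.53


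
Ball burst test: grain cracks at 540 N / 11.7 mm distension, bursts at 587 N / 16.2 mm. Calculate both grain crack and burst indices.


Crack index = 540 / 11.7 = 46.2 N/mm
Burst index = 587 / 16.2 = 36.2 N/mm


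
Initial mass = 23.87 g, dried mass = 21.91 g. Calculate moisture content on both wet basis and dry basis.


Moisture lost = 23.87 - 21.91 = 1.96 g
Wet basis MC = 1.96 / 23.87 x 100 = 8.2%
Dry basis MC = 1.96 / 21.91 x 100 = 8.9%


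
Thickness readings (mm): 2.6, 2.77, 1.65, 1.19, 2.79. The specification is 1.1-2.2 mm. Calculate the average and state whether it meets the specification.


Average = 2.20 mm
Within specification: Yes

Sum = 11.00
Average = 11.00 / 5 = 2.20 mm
Specification range: 1.1 to 2.2 mm
Within spec: Yes


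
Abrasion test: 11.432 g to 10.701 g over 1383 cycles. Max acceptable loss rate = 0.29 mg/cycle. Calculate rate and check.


Rate = 0.529 mg/cycle
Passes: No

Loss = 11.432 - 10.701 = 0.731 g
Rate = 0.731 g / 1383 cycles x 1000 = 0.529 mg/cycle
Max = 0.29 mg/cycle
Passes: No


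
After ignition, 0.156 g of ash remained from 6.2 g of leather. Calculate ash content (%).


2.52%

Ash% = 0.156 / 6.2 x 100
Ash% = 2.52%


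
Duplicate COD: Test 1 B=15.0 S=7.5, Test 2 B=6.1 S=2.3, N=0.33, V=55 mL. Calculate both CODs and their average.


COD1 = (15.0 - 7.5) x 0.33 x 8000 / 55 = 360.0 mg/L
COD2 = (6.1 - 2.3) x 0.33 x 8000 / 55 = 182.4 mg/L
Average = (360.0 + 182.4) / 2 = 271.2 mg/L


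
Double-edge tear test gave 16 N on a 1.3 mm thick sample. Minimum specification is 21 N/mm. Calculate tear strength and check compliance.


Tear strength = 16 / 1.3 = 12.3 N/mm
Required minimum = 21 N/mm
Compliant: No


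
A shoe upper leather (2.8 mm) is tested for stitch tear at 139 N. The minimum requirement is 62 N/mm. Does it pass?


STS = 139 / 2.8 = 49.6 N/mm
Minimum required: 62 N/mm
Passes: No


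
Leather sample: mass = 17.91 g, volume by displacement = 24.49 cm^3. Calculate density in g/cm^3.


0.731 g/cm^3


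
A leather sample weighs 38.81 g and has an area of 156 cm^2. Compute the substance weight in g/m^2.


2487.8 g/m^2

Substance weight = mass / area x 10000
SW = 38.81 / 156 x 10000
SW = 2487.8 g/m^2


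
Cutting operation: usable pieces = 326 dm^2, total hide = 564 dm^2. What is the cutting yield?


57.8%

Yield = usable / total x 100
Yield = 326 / 564 x 100 = 57.8%


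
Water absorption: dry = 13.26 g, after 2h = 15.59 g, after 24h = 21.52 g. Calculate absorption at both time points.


2h absorption = 17.6%
24h absorption = 62.3%


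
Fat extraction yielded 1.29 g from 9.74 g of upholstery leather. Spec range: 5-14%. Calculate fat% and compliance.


Fat% = 1.29 / 9.74 x 100 = 13.2%
Spec range: 5-14%
Compliant: Yes


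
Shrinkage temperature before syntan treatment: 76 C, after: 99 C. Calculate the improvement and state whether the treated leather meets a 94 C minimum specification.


Improvement = 23 C
Meets 94 C spec: Yes


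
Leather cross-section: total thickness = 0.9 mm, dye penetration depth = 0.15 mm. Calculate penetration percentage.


16.7%


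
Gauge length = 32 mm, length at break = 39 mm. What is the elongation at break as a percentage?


Extension = 39 - 32 = 7 mm
Elongation = 7 / 32 x 100 = 21.9%


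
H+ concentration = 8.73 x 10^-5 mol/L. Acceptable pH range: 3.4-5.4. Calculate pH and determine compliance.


pH = 4.06
Compliant: Yes


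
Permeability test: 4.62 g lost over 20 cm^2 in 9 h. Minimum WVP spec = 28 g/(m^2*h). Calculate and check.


WVP = 256.67 g/(m^2*h)
Meets specification: Yes

WVP = 4.62 / (20 x 9) x 10000 = 256.67 g/(m^2*h)
Minimum: 28 g/(m^2*h)
Meets spec: Yes


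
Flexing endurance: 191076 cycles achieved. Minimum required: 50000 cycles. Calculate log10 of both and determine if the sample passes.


log10(191076) = 5.28
log10(50000) = 4.70
Passes: Yes


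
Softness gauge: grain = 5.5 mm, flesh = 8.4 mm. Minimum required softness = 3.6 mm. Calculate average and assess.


Average softness = 6.95 mm
Meets requirement: Yes

Average = (5.5 + 8.4) / 2 = 6.95 mm
Minimum = 3.6 mm
Meets requirement: Yes


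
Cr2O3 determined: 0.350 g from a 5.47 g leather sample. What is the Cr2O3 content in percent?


6.40%


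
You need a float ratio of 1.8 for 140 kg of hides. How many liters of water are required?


Water = hide weight x target ratio
Water = 140 x 1.8 = 252.0 L


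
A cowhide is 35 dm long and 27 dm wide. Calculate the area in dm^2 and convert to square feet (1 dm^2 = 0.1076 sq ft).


Area = 35 x 27 = 945 dm^2
Conversion: 945 x 0.1076 = 101.68 sq ft


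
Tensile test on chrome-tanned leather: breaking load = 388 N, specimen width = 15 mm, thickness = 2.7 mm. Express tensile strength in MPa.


9.58 MPa

Cross-section = 15 x 2.7 = 40.5 mm^2
TS = 388 / 40.5 = 9.58 MPa
(1 N/mm^2 = 1 MPa)


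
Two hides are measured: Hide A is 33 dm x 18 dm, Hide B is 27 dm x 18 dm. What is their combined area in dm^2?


1080 dm^2


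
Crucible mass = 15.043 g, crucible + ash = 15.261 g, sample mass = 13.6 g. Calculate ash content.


Ash mass = 0.218 g
Ash content = 1.60%


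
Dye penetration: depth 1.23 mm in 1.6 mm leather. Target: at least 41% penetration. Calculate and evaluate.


Penetration = 76.9%
Meets target: Yes

Penetration = 1.23 / 1.6 x 100 = 76.9%
Target: 41%
Meets target: Yes


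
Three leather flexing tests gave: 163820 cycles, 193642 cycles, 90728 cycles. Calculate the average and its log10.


Average = (163820 + 193642 + 90728) / 3 = 149397 cycles
log10(149397) = 5.17


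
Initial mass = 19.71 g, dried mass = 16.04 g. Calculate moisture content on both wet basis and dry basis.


Wet basis = 18.6%
Dry basis = 22.9%


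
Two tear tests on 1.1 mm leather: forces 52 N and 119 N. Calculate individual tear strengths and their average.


Tear 1 = 47.3 N/mm
Tear 2 = 108.2 N/mm
Average = 77.8 N/mm


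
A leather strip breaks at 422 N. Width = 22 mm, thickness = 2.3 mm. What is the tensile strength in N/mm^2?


Cross-sectional area = 22 x 2.3 = 50.6 mm^2
Tensile strength = 422 / 50.6 = 8.34 N/mm^2


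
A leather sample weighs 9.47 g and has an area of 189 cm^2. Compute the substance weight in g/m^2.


Substance weight = mass / area x 10000
SW = 9.47 / 189 x 10000
SW = 501.1 g/m^2


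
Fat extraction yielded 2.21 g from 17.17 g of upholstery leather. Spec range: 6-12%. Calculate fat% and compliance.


Fat content = 12.9%
Compliant: No


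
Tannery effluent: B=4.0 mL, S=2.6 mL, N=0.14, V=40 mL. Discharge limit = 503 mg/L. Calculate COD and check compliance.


COD = 39.2 mg/L
Compliant: Yes

COD = (4.0 - 2.6) x 0.14 x 8000 / 40 = 39.2 mg/L
Limit: 503 mg/L
Compliant: Yes


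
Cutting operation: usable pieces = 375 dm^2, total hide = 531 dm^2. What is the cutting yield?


70.6%


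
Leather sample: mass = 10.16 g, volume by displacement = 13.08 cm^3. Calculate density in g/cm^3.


0.777 g/cm^3


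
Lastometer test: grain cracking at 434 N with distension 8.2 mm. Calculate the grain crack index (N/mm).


Grain crack index = force / distension
Index = 434 / 8.2 = 52.9 N/mm


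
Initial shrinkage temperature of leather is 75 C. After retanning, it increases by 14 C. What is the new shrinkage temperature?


89 C

New Ts = 75 + 14 = 89 C


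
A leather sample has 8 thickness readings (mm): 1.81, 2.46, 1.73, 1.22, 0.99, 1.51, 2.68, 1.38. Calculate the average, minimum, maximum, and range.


Sum = 13.78
Average = 13.78 / 8 = 1.72 mm
Minimum = 0.99 mm
Maximum = 2.68 mm
Range = 2.68 - 0.99 = 1.69 mm


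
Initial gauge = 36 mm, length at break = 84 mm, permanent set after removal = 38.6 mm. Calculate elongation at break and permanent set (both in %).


Elongation at break = (84 - 36) / 36 x 100 = 133.3%
Permanent set = (38.6 - 36) / 36 x 100 = 7.2%


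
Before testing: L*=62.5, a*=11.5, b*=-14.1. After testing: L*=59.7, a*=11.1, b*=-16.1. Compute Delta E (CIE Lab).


Delta E = 3.46

dL = 59.7 - 62.5 = -2.8
da = 11.1 - 11.5 = -0.4
db = -16.1 - (-14.1) = -2.0
dE = sqrt((-2.8)^2 + (-0.4)^2 + (-2.0)^2) = 3.46


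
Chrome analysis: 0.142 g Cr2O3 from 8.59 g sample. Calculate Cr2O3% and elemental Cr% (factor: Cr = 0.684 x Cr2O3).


Cr2O3% = 0.142 / 8.59 x 100 = 1.65%
Cr% = 1.65 x 0.684 = 1.13%


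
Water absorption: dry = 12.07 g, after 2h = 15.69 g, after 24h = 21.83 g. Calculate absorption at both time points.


2h absorption = 30.0%
24h absorption = 80.9%

WA (2h) = (15.69 - 12.07) / 12.07 x 100 = 30.0%
WA (24h) = (21.83 - 12.07) / 12.07 x 100 = 80.9%


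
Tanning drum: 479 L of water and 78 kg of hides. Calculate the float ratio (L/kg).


Float ratio = water / hide weight
Ratio = 479 / 78 = 6.1


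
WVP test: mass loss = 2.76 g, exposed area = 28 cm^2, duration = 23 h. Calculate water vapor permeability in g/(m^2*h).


WVP = mass_loss / (area x time) x 10000
WVP = 2.76 / (28 x 23) x 10000
WVP = 2.76 / 644 x 10000 = 42.86 g/(m^2*h)


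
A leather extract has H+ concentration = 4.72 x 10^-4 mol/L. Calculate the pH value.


pH = -log10[H+]
pH = -log10(4.72 x 10^-4) = 3.33


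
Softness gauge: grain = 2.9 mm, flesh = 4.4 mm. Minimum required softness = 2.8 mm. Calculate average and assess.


Average = (2.9 + 4.4) / 2 = 3.65 mm
Minimum = 2.8 mm
Meets requirement: Yes


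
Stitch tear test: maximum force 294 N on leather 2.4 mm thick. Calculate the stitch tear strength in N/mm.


Stitch tear strength = force / thickness
STS = 294 / 2.4 = 122.5 N/mm


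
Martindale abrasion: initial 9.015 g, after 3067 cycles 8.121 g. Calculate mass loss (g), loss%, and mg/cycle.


Loss = 9.015 - 8.121 = 0.894 g
Loss% = 0.894 / 9.015 x 100 = 9.92%
Rate = 0.894 / 3067 x 1000 = 0.291 mg/cycle


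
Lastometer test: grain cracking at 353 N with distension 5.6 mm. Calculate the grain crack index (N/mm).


63.0 N/mm

Grain crack index = force / distension
Index = 353 / 5.6 = 63.0 N/mm


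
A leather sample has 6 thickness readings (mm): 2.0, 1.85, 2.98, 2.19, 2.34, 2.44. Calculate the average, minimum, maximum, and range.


Average = 2.30 mm
Min = 1.85 mm
Max = 2.98 mm
Range = 1.13 mm

Sum = 13.80
Average = 13.80 / 6 = 2.30 mm
Minimum = 1.85 mm
Maximum = 2.98 mm
Range = 2.98 - 1.85 = 1.13 mm


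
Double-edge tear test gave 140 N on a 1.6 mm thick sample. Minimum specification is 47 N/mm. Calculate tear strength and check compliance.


Tear strength = 140 / 1.6 = 87.5 N/mm
Required minimum = 47 N/mm
Compliant: Yes


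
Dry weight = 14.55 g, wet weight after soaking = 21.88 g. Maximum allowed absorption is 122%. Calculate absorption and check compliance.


WA = (21.88 - 14.55) / 14.55 x 100 = 50.4%
Maximum allowed: 122%
Compliant: Yes


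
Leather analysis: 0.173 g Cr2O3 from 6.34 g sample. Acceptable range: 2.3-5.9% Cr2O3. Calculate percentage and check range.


Cr2O3 = 2.73%
Within range: Yes


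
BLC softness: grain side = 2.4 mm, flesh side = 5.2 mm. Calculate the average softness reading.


3.80 mm

Average = (2.4 + 5.2) / 2
Average = 3.80 mm


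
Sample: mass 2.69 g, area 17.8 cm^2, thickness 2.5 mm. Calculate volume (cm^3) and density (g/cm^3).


Thickness in cm = 2.5 / 10 = 0.25 cm
Volume = 17.8 x 0.25 = 4.450 cm^3
Density = 2.69 / 4.450 = 0.604 g/cm^3


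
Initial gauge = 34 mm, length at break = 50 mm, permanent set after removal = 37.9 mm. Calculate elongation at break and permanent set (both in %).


Elongation at break = (50 - 34) / 34 x 100 = 47.1%
Permanent set = (37.9 - 34) / 34 x 100 = 11.5%


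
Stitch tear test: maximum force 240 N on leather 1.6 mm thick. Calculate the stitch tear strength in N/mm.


Stitch tear strength = force / thickness
STS = 240 / 1.6 = 150.0 N/mm


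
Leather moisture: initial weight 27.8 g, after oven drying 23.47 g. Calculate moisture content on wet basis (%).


15.6%


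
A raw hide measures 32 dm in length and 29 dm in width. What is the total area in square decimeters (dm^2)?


Area = length x width
Area = 32 x 29 = 928 dm^2


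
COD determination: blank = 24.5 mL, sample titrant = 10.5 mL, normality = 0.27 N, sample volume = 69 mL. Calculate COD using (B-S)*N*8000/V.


COD = (24.5 - 10.5) x 0.27 x 8000 / 69
COD = 14.0 x 0.27 x 8000 / 69
COD = 438.3 mg/L


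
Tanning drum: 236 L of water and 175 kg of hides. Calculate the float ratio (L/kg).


1.3

Float ratio = water / hide weight
Ratio = 236 / 175 = 1.3


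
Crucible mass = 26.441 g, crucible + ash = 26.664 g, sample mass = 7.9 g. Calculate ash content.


Ash mass = 0.223 g
Ash content = 2.82%


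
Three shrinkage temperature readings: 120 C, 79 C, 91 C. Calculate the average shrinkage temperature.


96.7 C


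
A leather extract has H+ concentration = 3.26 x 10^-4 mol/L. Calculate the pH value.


pH = 3.49


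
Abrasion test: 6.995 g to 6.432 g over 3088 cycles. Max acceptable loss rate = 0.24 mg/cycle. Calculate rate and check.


Loss = 6.995 - 6.432 = 0.563 g
Rate = 0.563 g / 3088 cycles x 1000 = 0.182 mg/cycle
Max = 0.24 mg/cycle
Passes: Yes


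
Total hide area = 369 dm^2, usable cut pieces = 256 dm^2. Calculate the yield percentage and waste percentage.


Yield = 69.4%
Waste = 30.6%


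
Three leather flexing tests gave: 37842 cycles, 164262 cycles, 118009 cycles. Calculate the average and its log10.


Average = (37842 + 164262 + 118009) / 3 = 106704 cycles
log10(106704) = 5.03


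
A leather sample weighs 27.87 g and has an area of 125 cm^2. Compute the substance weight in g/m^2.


Substance weight = mass / area x 10000
SW = 27.87 / 125 x 10000
SW = 2229.6 g/m^2


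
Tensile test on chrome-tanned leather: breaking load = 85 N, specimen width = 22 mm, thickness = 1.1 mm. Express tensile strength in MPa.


3.51 MPa


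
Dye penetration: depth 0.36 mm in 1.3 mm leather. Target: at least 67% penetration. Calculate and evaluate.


Penetration = 0.36 / 1.3 x 100 = 27.7%
Target: 67%
Meets target: No


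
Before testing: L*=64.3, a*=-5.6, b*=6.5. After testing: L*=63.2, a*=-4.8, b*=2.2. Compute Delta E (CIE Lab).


dL = 63.2 - 64.3 = -1.1
da = -4.8 - (-5.6) = 0.8
db = 2.2 - 6.5 = -4.3
dE = sqrt((-1.1)^2 + (0.8)^2 + (-4.3)^2) = 4.51


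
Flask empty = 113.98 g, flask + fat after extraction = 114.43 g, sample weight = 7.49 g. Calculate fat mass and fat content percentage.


Fat mass = 0.45 g
Fat content = 6.0%

Fat mass = 114.43 - 113.98 = 0.45 g
Fat% = 0.45 / 7.49 x 100 = 6.0%


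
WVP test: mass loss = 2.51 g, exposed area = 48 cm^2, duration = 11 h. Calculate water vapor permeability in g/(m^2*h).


WVP = mass_loss / (area x time) x 10000
WVP = 2.51 / (48 x 11) x 10000
WVP = 2.51 / 528 x 10000 = 47.54 g/(m^2*h)


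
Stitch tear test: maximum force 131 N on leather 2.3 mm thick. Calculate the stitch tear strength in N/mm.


Stitch tear strength = force / thickness
STS = 131 / 2.3 = 57.0 N/mm


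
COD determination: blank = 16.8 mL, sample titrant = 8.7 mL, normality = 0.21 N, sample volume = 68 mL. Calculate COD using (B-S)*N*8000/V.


200.1 mg/L

COD = (16.8 - 8.7) x 0.21 x 8000 / 68
COD = 8.1 x 0.21 x 8000 / 68
COD = 200.1 mg/L


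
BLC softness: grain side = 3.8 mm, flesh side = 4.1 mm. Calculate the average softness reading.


3.95 mm

Average = (3.8 + 4.1) / 2
Average = 3.95 mm


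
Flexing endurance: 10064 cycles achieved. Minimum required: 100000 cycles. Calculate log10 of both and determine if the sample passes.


Achieved: log10 = 4.00
Required: log10 = 5.00
Passes: No

log10(10064) = 4.00
log10(100000) = 5.00
Passes: No


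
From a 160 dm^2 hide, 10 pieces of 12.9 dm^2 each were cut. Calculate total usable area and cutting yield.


Total usable = 10 x 12.9 = 129.0 dm^2
Yield = 129.0 / 160 x 100 = 80.6%


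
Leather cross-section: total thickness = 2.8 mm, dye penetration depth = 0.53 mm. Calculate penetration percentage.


18.9%

Penetration% = 0.53 / 2.8 x 100
Penetration = 18.9%


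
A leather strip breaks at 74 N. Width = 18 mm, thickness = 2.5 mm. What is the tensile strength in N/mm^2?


1.64 N/mm^2


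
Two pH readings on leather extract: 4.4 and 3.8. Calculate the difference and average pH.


Difference = |4.4 - 3.8| = 0.6
Average = (4.4 + 3.8) / 2 = 4.10


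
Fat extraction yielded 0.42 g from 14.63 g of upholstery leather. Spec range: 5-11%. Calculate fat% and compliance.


Fat content = 2.9%
Compliant: No

Fat% = 0.42 / 14.63 x 100 = 2.9%
Spec range: 5-11%
Compliant: No


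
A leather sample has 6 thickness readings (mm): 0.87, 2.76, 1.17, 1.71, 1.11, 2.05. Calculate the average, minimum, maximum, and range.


Average = 1.61 mm
Min = 0.87 mm
Max = 2.76 mm
Range = 1.89 mm

Sum = 9.67
Average = 9.67 / 6 = 1.61 mm
Minimum = 0.87 mm
Maximum = 2.76 mm
Range = 2.76 - 0.87 = 1.89 mm


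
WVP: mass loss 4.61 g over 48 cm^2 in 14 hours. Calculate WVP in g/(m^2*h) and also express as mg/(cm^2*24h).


WVP = 4.61 / (48 x 14) x 10000 = 68.60 g/(m^2*h)
Mass loss in mg = 4.61 x 1000 = 4610 mg
Per cm^2 per 24h in mg: 4610 x 24 / (48 x 14) = 110640 / 672 = 164.64 mg/(cm^2*24h)


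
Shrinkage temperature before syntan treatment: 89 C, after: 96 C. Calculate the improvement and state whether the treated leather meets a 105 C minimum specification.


Improvement = 7 C
Meets 105 C spec: No

Improvement = 96 - 89 = 7 C
Spec check: 96 C >= 105 C? No


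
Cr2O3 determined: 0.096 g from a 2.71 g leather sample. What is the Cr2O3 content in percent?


3.54%


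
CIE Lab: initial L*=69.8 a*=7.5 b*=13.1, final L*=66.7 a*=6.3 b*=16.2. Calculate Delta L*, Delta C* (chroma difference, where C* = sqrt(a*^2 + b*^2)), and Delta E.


Delta L* = -3.1
Delta C* = 2.29
Delta E = 4.55


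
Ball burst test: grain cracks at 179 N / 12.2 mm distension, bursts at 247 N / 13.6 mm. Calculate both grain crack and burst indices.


Crack index = 179 / 12.2 = 14.7 N/mm
Burst index = 247 / 13.6 = 18.2 N/mm


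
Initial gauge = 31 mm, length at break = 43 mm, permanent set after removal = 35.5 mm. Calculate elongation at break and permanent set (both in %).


Elongation at break = 38.7%
Permanent set = 14.5%


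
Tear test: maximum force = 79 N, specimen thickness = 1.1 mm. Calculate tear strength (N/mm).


71.8 N/mm


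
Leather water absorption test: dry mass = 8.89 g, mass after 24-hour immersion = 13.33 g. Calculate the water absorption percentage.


49.9%


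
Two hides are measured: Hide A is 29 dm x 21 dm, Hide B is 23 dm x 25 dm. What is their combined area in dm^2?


Hide A area = 29 x 21 = 609 dm^2
Hide B area = 23 x 25 = 575 dm^2
Total = 609 + 575 = 1184 dm^2


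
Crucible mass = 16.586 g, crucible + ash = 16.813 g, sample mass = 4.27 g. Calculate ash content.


Ash mass = 0.227 g
Ash content = 5.32%


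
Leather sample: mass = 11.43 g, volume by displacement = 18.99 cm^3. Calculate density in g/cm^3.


Density = mass / volume
Density = 11.43 / 18.99 = 0.602 g/cm^3


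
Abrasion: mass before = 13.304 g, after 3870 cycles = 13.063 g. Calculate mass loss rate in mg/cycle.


0.062 mg/cycle

Mass loss = 13.304 - 13.063 = 0.241 g
Rate = 0.241 / 3870 x 1000 = 0.062 mg/cycle


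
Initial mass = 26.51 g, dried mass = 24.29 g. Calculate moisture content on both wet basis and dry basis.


Wet basis = 8.4%
Dry basis = 9.1%

Moisture lost = 26.51 - 24.29 = 2.22 g
Wet basis MC = 2.22 / 26.51 x 100 = 8.4%
Dry basis MC = 2.22 / 24.29 x 100 = 9.1%


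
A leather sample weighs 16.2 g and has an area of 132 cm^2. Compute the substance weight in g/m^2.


1227.3 g/m^2

Substance weight = mass / area x 10000
SW = 16.2 / 132 x 10000
SW = 1227.3 g/m^2


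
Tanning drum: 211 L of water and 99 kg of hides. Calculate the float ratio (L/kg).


Float ratio = water / hide weight
Ratio = 211 / 99 = 2.1


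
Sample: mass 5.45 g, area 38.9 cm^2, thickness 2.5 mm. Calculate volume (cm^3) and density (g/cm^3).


Thickness in cm = 2.5 / 10 = 0.25 cm
Volume = 38.9 x 0.25 = 9.725 cm^3
Density = 5.45 / 9.725 = 0.560 g/cm^3


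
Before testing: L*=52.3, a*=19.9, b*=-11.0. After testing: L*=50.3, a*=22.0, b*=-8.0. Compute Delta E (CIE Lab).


Delta E = 4.17


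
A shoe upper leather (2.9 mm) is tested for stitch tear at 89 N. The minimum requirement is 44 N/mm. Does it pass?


STS = 30.7 N/mm
Passes: No

STS = 89 / 2.9 = 30.7 N/mm
Minimum required: 44 N/mm
Passes: No
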